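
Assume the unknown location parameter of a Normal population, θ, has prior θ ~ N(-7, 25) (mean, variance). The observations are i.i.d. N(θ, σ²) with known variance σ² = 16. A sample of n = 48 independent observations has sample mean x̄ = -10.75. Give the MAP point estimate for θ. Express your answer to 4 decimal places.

n = 48, x̄ = -10.75.
For a Normal prior and Normal likelihood with known variance, the posterior is Normal; its mode equals its mean, the precision-weighted average.
Prior precision 1/σ₀² = 1/25 = 0.04; data precision n/σ² = 48/16 = 3.
θ̂ = (0.04·(-7) + 3·(-10.75)) / (0.04 + 3) = (-32.53)/3.04 = -3253/304 ≈ -10.7007.

θ̂_MAP = -10.7007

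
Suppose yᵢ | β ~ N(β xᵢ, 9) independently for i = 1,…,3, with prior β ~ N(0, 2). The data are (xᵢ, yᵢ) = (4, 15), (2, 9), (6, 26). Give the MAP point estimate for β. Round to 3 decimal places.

β̂_MAP = 3.868

log p(β | y) = −Σ(yᵢ − βxᵢ)²/(2·9) − β²/(2·2) + const.
Setting the derivative to zero: Σxᵢ(yᵢ − βxᵢ)/9 − β/2 = 0, so β = Σxᵢyᵢ / (Σxᵢ² + σ²/τ²).
Σxᵢyᵢ = 4·15 + 2·9 + 6·26 = 234; Σxᵢ² = 56; σ²/τ² = 4.5.
β̂_MAP = 234 / (56 + 4.5) = 234/60.5 ≈ 3.868.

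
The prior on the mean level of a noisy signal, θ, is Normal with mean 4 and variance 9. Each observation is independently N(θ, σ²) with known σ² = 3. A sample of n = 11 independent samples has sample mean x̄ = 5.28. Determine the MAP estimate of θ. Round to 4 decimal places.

n = 11, x̄ = 5.28.
For a Normal prior and Normal likelihood with known variance, the posterior is Normal; its mode equals its mean, the precision-weighted average.
Prior precision 1/σ₀² = 1/9; data precision n/σ² = 11/3.
θ̂ = ((1/9)·4 + (11/3)·5.28) / (1/9 + 11/3) = (4456/225)/(34/9) = 2228/425 ≈ 5.2424.

θ̂_MAP = 5.2424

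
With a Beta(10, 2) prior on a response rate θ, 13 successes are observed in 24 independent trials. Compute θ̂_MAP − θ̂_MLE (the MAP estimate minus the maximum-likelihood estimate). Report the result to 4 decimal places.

MAP − MLE = 0.1054

Posterior is Beta(23, 13); MAP = (23−1)/(36−2) = 22/34 ≈ 0.64706.
MLE ignores the prior: θ̂_MLE = k/n = 13/24 ≈ 0.54167.
Difference = 22/34 − 13/24 = 43/408 ≈ 0.1054.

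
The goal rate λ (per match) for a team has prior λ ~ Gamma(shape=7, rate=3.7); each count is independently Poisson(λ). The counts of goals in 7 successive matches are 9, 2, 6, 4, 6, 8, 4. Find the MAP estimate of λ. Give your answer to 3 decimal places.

λ̂_MAP = 4.206

Σxᵢ = 9+2+6+4+6+8+4 = 39, with n = 7.
Posterior ∝ λ^6e^(−3.7λ) · λ^39e^(−7λ) = λ^45e^(−10.7λ), i.e. Gamma(shape=46, rate=10.7).
The mode of a Gamma(a, b) with a ≥ 1 (shape–rate) is (a−1)/b = 45/10.7 ≈ 4.206.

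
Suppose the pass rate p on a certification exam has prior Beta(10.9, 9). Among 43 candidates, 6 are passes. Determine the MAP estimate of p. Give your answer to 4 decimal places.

Prior: Beta(10.9, 9).
Data: 6 successes in 43 trials. The binomial likelihood contributes p^6(1−p)^37, so the posterior is Beta(10.9+6, 9+37) = Beta(16.9, 46).
For Beta(a, b) with a, b > 1 the mode is (a−1)/(a+b−2) = 15.9/60.9 ≈ 0.2611.

p̂_MAP = 0.2611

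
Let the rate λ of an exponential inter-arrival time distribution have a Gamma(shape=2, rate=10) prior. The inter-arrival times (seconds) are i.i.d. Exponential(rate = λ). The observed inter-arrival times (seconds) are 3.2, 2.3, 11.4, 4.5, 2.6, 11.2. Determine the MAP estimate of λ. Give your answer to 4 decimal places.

The Exponential(rate=λ) likelihood is ∝ λ^n e^(−λΣtᵢ). Here n = 6 and Σtᵢ = 3.2 + 2.3 + 11.4 + 4.5 + 2.6 + 11.2 = 35.2.
Posterior ∝ λe^(−10λ) · λ^6e^(−35.2λ) = λ^7e^(−45.2λ), i.e. Gamma(8, 45.2).
Mode = (a−1)/b = 7/45.2 ≈ 0.1549.

λ̂_MAP = 0.1549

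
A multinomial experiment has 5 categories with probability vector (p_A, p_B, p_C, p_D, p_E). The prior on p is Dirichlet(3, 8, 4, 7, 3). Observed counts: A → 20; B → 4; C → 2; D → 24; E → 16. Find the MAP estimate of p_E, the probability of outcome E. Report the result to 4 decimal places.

MAP estimate of p_E = 0.2093

The posterior is Dirichlet(αᵢ + nᵢ) = Dirichlet(23, 12, 6, 31, 19).
For a Dirichlet(a₁,…,a_K) with all aᵢ > 1, the mode has j-th component (aⱼ − 1)/(Σaᵢ − K).
Here Σaᵢ = 91 and K = 5, so p_E = (19 − 1)/(91 − 5) = 18/86 ≈ 0.2093.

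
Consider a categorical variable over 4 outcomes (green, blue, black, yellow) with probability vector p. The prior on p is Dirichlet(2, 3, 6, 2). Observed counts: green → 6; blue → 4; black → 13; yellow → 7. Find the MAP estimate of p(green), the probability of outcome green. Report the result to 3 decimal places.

The posterior is Dirichlet(αᵢ + nᵢ) = Dirichlet(8, 7, 19, 9).
For a Dirichlet(a₁,…,a_K) with all aᵢ > 1, the mode has j-th component (aⱼ − 1)/(Σaᵢ − K).
Here Σaᵢ = 43 and K = 4, so p(green) = (8 − 1)/(43 − 4) = 7/39 ≈ 0.179.

MAP estimate of p(green) = 0.179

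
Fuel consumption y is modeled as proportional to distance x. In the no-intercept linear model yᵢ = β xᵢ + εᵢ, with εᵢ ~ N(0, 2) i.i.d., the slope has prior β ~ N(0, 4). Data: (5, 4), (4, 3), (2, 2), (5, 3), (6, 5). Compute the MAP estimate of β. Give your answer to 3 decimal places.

β̂_MAP = 0.761

log p(β | y) = −Σ(yᵢ − βxᵢ)²/(2·2) − β²/(2·4) + const.
Setting the derivative to zero: Σxᵢ(yᵢ − βxᵢ)/2 − β/4 = 0, so β = Σxᵢyᵢ / (Σxᵢ² + σ²/τ²).
Σxᵢyᵢ = 5·4 + 4·3 + 2·2 + 5·3 + 6·5 = 81; Σxᵢ² = 106; σ²/τ² = 0.5.
β̂_MAP = 81 / (106 + 0.5) = 81/106.5 ≈ 0.761.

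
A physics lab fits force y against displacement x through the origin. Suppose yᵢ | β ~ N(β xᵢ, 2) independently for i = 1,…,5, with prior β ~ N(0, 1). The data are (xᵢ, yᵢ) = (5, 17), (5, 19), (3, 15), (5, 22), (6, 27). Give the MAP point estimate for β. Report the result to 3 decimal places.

β̂_MAP = 4.074

log p(β | y) = −Σ(yᵢ − βxᵢ)²/(2·2) − β²/(2·1) + const.
Setting the derivative to zero: Σxᵢ(yᵢ − βxᵢ)/2 − β/1 = 0, so β = Σxᵢyᵢ / (Σxᵢ² + σ²/τ²).
Σxᵢyᵢ = 5·17 + 5·19 + 3·15 + 5·22 + 6·27 = 497; Σxᵢ² = 120; σ²/τ² = 2.
β̂_MAP = 497 / (120 + 2) = 497/122 ≈ 4.074.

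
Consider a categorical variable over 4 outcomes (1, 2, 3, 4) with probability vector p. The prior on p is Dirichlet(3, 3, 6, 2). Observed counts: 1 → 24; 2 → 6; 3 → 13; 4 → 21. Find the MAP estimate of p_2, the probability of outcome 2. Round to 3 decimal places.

MAP estimate: 0.108

The posterior is Dirichlet(αᵢ + nᵢ) = Dirichlet(27, 9, 19, 23).
For a Dirichlet(a₁,…,a_K) with all aᵢ > 1, the mode has j-th component (aⱼ − 1)/(Σaᵢ − K).
Here Σaᵢ = 78 and K = 4, so p_2 = (9 − 1)/(78 − 4) = 8/74 ≈ 0.108.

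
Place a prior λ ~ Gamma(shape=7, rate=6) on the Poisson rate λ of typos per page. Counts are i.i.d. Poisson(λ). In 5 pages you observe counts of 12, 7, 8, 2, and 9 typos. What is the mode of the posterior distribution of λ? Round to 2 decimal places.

Σxᵢ = 12+7+8+2+9 = 38, with n = 5.
Posterior ∝ λ^6e^(−6λ) · λ^38e^(−5λ) = λ^44e^(−11λ), i.e. Gamma(shape=45, rate=11).
The mode of a Gamma(a, b) with a ≥ 1 (shape–rate) is (a−1)/b = 44/11 ≈ 4.00.

λ̂_MAP = 4.00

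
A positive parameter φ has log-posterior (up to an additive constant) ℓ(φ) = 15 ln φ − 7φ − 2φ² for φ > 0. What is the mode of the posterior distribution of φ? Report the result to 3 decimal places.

ℓ'(φ) = 15/φ − 7 − 4φ. Setting this to zero and multiplying by φ: 4φ² + 7φ − 15 = 0.
φ = (−7 + √(7² + 4·4·15)) / (2·4) = (−7 + √289) / 8 = (−7 + 17)/8 = 5/4.
ℓ''(φ) = −15/φ² − 4 < 0, confirming a maximum.

φ̂_MAP = 1.250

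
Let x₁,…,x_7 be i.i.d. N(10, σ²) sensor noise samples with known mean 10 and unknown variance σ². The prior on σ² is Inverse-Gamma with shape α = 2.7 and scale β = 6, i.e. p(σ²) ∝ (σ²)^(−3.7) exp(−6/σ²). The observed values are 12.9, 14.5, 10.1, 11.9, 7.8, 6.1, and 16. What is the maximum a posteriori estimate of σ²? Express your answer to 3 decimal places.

σ̂²_MAP = 6.967

Sum of squared deviations about the known mean: SS = (12.9−10)² + (14.5−10)² + (10.1−10)² + (11.9−10)² + (7.8−10)² + (6.1−10)² + (16−10)² = 88.33.
The Normal likelihood contributes (σ²)^(−n/2) exp(−SS/(2σ²)), so the posterior is Inverse-Gamma(α + n/2, β + SS/2) = Inverse-Gamma(6.2, 50.165).
The mode of Inverse-Gamma(a, b) is b/(a+1) = 50.165/7.2 ≈ 6.967.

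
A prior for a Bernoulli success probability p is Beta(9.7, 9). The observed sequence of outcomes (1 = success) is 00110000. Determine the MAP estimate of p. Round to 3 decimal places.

p̂_MAP = 0.433

Prior: Beta(9.7, 9).
Data: 2 successes in 8 trials (from the sequence). The binomial likelihood contributes p^2(1−p)^6, so the posterior is Beta(9.7+2, 9+6) = Beta(11.7, 15).
For Beta(a, b) with a, b > 1 the mode is (a−1)/(a+b−2) = 10.7/24.7 ≈ 0.433.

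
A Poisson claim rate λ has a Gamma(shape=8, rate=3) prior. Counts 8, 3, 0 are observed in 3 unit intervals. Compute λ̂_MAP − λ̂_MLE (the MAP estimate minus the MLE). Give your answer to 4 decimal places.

MAP − MLE = -0.6667

Σxᵢ = 11. Posterior is Gamma(19, 6); MAP = (19−1)/6 = 18/6 ≈ 3.00000.
MLE = x̄ = 11/3 ≈ 3.66667.
Difference = 18/6 − 11/3 = -2/3 ≈ -0.6667.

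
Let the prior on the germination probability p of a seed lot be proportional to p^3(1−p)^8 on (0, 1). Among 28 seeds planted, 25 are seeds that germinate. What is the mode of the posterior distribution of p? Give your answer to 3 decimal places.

p̂_MAP = 0.718

The prior density ∝ p^3(1−p)^8 is the kernel of Beta(4, 9).
Data: 25 successes in 28 trials. The binomial likelihood contributes p^25(1−p)^3, so the posterior is Beta(4+25, 9+3) = Beta(29, 12).
For Beta(a, b) with a, b > 1 the mode is (a−1)/(a+b−2) = 28/39 ≈ 0.718.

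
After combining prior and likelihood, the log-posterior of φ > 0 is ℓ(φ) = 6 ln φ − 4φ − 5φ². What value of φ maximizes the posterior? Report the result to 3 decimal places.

ℓ'(φ) = 6/φ − 4 − 10φ. Setting this to zero and multiplying by φ: 10φ² + 4φ − 6 = 0.
φ = (−4 + √(4² + 4·10·6)) / (2·10) = (−4 + √256) / 20 = (−4 + 16)/20 = 3/5.
ℓ''(φ) = −6/φ² − 10 < 0, confirming a maximum.

φ̂_MAP = 0.600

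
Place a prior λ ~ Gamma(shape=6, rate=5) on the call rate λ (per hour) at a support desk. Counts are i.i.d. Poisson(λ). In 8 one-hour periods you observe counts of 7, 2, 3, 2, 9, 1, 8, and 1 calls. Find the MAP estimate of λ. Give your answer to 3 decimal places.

λ̂_MAP = 2.923

Σxᵢ = 7+2+3+2+9+1+8+1 = 33, with n = 8.
Posterior ∝ λ^5e^(−5λ) · λ^33e^(−8λ) = λ^38e^(−13λ), i.e. Gamma(shape=39, rate=13).
The mode of a Gamma(a, b) with a ≥ 1 (shape–rate) is (a−1)/b = 38/13 ≈ 2.923.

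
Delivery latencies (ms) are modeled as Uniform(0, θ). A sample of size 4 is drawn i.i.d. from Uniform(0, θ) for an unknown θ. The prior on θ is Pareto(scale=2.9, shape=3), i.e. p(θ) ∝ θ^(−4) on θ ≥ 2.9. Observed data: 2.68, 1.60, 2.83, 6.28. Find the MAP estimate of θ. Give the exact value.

θ̂_MAP = 6.28

The Uniform(0, θ) likelihood is θ^(−n) for θ ≥ max(xᵢ), zero otherwise. Here max(xᵢ) = 6.28.
Posterior ∝ θ^(−4) · θ^(−4) = θ^(−8) on θ ≥ max(2.9, 6.28) = 6.28.
This density is strictly decreasing in θ, so the posterior mode lies at the lower boundary of the support.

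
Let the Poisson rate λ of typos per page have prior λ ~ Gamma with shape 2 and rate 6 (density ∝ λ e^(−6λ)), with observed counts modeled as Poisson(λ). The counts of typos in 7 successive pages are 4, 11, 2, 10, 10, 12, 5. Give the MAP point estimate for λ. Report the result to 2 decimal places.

λ̂_MAP = 4.23

Σxᵢ = 4+11+2+10+10+12+5 = 54, with n = 7.
Posterior ∝ λe^(−6λ) · λ^54e^(−7λ) = λ^55e^(−13λ), i.e. Gamma(shape=56, rate=13).
The mode of a Gamma(a, b) with a ≥ 1 (shape–rate) is (a−1)/b = 55/13 ≈ 4.23.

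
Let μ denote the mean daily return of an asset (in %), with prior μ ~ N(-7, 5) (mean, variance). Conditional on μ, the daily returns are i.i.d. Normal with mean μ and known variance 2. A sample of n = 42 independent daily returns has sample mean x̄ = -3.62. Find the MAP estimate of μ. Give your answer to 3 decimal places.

μ̂_MAP = -3.652

n = 42, x̄ = -3.62.
For a Normal prior and Normal likelihood with known variance, the posterior is Normal; its mode equals its mean, the precision-weighted average.
Prior precision 1/σ₀² = 1/5 = 0.2; data precision n/σ² = 42/2 = 21.
μ̂ = (0.2·(-7) + 21·(-3.62)) / (0.2 + 21) = (-77.42)/21.2 = -3871/1060 ≈ -3.652.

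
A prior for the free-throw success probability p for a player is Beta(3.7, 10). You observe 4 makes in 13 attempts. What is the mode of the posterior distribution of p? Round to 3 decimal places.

p̂_MAP = 0.271

Prior: Beta(3.7, 10).
Data: 4 successes in 13 trials. The binomial likelihood contributes p^4(1−p)^9, so the posterior is Beta(3.7+4, 10+9) = Beta(7.7, 19).
For Beta(a, b) with a, b > 1 the mode is (a−1)/(a+b−2) = 6.7/24.7 ≈ 0.271.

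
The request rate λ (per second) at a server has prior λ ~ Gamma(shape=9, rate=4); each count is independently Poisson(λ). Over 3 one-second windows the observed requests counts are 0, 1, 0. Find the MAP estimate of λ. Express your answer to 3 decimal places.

Σxᵢ = 0+1+0 = 1, with n = 3.
Posterior ∝ λ^8e^(−4λ) · λe^(−3λ) = λ^9e^(−7λ), i.e. Gamma(shape=10, rate=7).
The mode of a Gamma(a, b) with a ≥ 1 (shape–rate) is (a−1)/b = 9/7 ≈ 1.286.

λ̂_MAP = 1.286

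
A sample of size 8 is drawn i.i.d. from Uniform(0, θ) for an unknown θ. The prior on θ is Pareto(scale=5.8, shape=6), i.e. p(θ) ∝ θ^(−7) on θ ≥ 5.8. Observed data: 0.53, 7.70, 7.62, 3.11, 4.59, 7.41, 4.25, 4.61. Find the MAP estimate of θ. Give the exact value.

The Uniform(0, θ) likelihood is θ^(−n) for θ ≥ max(xᵢ), zero otherwise. Here max(xᵢ) = 7.70.
Posterior ∝ θ^(−7) · θ^(−8) = θ^(−15) on θ ≥ max(5.8, 7.70) = 7.70.
This density is strictly decreasing in θ, so the posterior mode lies at the lower boundary of the support.

θ̂_MAP = 7.70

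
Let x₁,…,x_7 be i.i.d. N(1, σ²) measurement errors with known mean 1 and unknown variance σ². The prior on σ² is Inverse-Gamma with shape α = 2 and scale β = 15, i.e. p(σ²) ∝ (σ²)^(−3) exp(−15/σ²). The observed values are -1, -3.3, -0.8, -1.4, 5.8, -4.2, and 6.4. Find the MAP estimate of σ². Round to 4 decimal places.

σ̂²_MAP = 10.8254

Sum of squared deviations about the known mean: SS = (-1−1)² + (-3.3−1)² + (-0.8−1)² + (-1.4−1)² + (5.8−1)² + (-4.2−1)² + (6.4−1)² = 110.73.
The Normal likelihood contributes (σ²)^(−n/2) exp(−SS/(2σ²)), so the posterior is Inverse-Gamma(α + n/2, β + SS/2) = Inverse-Gamma(5.5, 70.365).
The mode of Inverse-Gamma(a, b) is b/(a+1) = 70.365/6.5 ≈ 10.8254.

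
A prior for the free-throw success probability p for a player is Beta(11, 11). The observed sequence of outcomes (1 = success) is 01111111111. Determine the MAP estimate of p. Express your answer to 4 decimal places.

Prior: Beta(11, 11).
Data: 10 successes in 11 trials (from the sequence). The binomial likelihood contributes p^10(1−p)^1, so the posterior is Beta(11+10, 11+1) = Beta(21, 12).
For Beta(a, b) with a, b > 1 the mode is (a−1)/(a+b−2) = 20/31 ≈ 0.6452.

p̂_MAP = 0.6452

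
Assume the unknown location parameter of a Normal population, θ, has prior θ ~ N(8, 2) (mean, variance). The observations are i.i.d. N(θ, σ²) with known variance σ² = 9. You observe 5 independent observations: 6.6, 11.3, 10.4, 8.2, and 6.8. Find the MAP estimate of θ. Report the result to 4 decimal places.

n = 5; x̄ = (6.6 + 11.3 + 10.4 + 8.2 + 6.8)/5 = 43.3/5 = 8.66.
For a Normal prior and Normal likelihood with known variance, the posterior is Normal; its mode equals its mean, the precision-weighted average.
Prior precision 1/σ₀² = 1/2 = 0.5; data precision n/σ² = 5/9.
θ̂ = (0.5·8 + (5/9)·8.66) / (0.5 + 5/9) = (793/90)/(19/18) = 793/95 ≈ 8.3474.

θ̂_MAP = 8.3474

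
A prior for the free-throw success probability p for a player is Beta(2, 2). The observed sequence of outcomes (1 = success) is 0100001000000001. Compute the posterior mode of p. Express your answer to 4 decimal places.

p̂_MAP = 0.2222

Prior: Beta(2, 2).
Data: 3 successes in 16 trials (from the sequence). The binomial likelihood contributes p^3(1−p)^13, so the posterior is Beta(2+3, 2+13) = Beta(5, 15).
For Beta(a, b) with a, b > 1 the mode is (a−1)/(a+b−2) = 4/18 ≈ 0.2222.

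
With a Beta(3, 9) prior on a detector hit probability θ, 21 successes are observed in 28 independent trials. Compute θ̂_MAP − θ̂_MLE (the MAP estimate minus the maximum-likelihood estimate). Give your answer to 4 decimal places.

Posterior is Beta(24, 16); MAP = (24−1)/(40−2) = 23/38 ≈ 0.60526.
MLE ignores the prior: θ̂_MLE = k/n = 21/28 ≈ 0.75000.
Difference = 23/38 − 21/28 = -11/76 ≈ -0.1447.

MAP − MLE = -0.1447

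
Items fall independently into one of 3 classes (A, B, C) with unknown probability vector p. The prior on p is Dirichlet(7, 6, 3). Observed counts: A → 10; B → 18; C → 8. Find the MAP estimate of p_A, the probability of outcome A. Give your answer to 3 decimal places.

The posterior is Dirichlet(αᵢ + nᵢ) = Dirichlet(17, 24, 11).
For a Dirichlet(a₁,…,a_K) with all aᵢ > 1, the mode has j-th component (aⱼ − 1)/(Σaᵢ − K).
Here Σaᵢ = 52 and K = 3, so p_A = (17 − 1)/(52 − 3) = 16/49 ≈ 0.327.

MAP estimate of p_A = 0.327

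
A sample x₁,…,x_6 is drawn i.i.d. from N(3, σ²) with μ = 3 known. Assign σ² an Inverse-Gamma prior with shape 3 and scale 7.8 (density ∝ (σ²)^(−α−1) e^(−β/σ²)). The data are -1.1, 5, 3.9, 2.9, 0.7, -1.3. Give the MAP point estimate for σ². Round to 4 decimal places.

Sum of squared deviations about the known mean: SS = (-1.1−3)² + (5−3)² + (3.9−3)² + (2.9−3)² + (0.7−3)² + (-1.3−3)² = 45.41.
The Normal likelihood contributes (σ²)^(−n/2) exp(−SS/(2σ²)), so the posterior is Inverse-Gamma(α + n/2, β + SS/2) = Inverse-Gamma(6, 30.505).
The mode of Inverse-Gamma(a, b) is b/(a+1) = 30.505/7 ≈ 4.3579.

σ̂²_MAP = 4.3579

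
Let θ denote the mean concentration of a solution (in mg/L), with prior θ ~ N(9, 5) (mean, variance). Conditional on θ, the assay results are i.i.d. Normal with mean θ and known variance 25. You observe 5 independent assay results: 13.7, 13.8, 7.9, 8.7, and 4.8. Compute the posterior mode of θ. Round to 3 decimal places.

θ̂_MAP = 9.390

n = 5; x̄ = (13.7 + 13.8 + 7.9 + 8.7 + 4.8)/5 = 48.9/5 = 9.78.
For a Normal prior and Normal likelihood with known variance, the posterior is Normal; its mode equals its mean, the precision-weighted average.
Prior precision 1/σ₀² = 1/5 = 0.2; data precision n/σ² = 5/25 = 0.2.
θ̂ = (0.2·9 + 0.2·9.78) / (0.2 + 0.2) = 3.756/0.4 = 9.390.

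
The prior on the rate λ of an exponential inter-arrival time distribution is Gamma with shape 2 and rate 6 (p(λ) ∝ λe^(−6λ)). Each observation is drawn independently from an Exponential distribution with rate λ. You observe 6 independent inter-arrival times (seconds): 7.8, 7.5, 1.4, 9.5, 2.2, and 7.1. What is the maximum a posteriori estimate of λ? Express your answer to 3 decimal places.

The Exponential(rate=λ) likelihood is ∝ λ^n e^(−λΣtᵢ). Here n = 6 and Σtᵢ = 7.8 + 7.5 + 1.4 + 9.5 + 2.2 + 7.1 = 35.5.
Posterior ∝ λe^(−6λ) · λ^6e^(−35.5λ) = λ^7e^(−41.5λ), i.e. Gamma(8, 41.5).
Mode = (a−1)/b = 7/41.5 ≈ 0.169.

λ̂_MAP = 0.169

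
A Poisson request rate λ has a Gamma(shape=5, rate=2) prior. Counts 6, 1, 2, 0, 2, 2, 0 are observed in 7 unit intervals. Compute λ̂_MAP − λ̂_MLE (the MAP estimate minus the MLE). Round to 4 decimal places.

Σxᵢ = 13. Posterior is Gamma(18, 9); MAP = (18−1)/9 = 17/9 ≈ 1.88889.
MLE = x̄ = 13/7 ≈ 1.85714.
Difference = 17/9 − 13/7 = 2/63 ≈ 0.0317.

MAP − MLE = 0.0317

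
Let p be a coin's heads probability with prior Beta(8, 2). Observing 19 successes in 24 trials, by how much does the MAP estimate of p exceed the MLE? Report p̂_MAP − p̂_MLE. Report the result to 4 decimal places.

MAP − MLE = 0.0208

Posterior is Beta(27, 7); MAP = (27−1)/(34−2) = 26/32 ≈ 0.81250.
MLE ignores the prior: p̂_MLE = k/n = 19/24 ≈ 0.79167.
Difference = 26/32 − 19/24 = 1/48 ≈ 0.0208.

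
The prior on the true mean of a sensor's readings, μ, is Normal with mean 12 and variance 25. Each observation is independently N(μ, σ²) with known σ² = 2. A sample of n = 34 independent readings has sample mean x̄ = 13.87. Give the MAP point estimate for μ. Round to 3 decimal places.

n = 34, x̄ = 13.87.
For a Normal prior and Normal likelihood with known variance, the posterior is Normal; its mode equals its mean, the precision-weighted average.
Prior precision 1/σ₀² = 1/25 = 0.04; data precision n/σ² = 34/2 = 17.
μ̂ = (0.04·12 + 17·13.87) / (0.04 + 17) = 236.27/17.04 = 23627/1704 ≈ 13.866.

μ̂_MAP = 13.866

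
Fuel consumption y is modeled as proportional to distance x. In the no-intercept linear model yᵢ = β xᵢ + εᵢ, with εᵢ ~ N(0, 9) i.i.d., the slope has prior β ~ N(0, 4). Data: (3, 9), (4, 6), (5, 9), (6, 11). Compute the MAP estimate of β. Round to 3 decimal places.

log p(β | y) = −Σ(yᵢ − βxᵢ)²/(2·9) − β²/(2·4) + const.
Setting the derivative to zero: Σxᵢ(yᵢ − βxᵢ)/9 − β/4 = 0, so β = Σxᵢyᵢ / (Σxᵢ² + σ²/τ²).
Σxᵢyᵢ = 3·9 + 4·6 + 5·9 + 6·11 = 162; Σxᵢ² = 86; σ²/τ² = 2.25.
β̂_MAP = 162 / (86 + 2.25) = 162/88.25 ≈ 1.836.

β̂_MAP = 1.836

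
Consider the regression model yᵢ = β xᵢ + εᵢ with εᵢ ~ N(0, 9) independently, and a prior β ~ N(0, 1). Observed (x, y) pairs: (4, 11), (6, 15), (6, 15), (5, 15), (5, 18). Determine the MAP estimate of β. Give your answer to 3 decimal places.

β̂_MAP = 2.646

log p(β | y) = −Σ(yᵢ − βxᵢ)²/(2·9) − β²/(2·1) + const.
Setting the derivative to zero: Σxᵢ(yᵢ − βxᵢ)/9 − β/1 = 0, so β = Σxᵢyᵢ / (Σxᵢ² + σ²/τ²).
Σxᵢyᵢ = 4·11 + 6·15 + 6·15 + 5·15 + 5·18 = 389; Σxᵢ² = 138; σ²/τ² = 9.
β̂_MAP = 389 / (138 + 9) = 389/147 ≈ 2.646.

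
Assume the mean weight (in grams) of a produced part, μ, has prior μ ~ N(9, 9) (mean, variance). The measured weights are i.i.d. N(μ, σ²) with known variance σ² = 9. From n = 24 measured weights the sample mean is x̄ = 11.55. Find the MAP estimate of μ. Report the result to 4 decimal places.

n = 24, x̄ = 11.55.
For a Normal prior and Normal likelihood with known variance, the posterior is Normal; its mode equals its mean, the precision-weighted average.
Prior precision 1/σ₀² = 1/9; data precision n/σ² = 24/9 = 8/3.
μ̂ = ((1/9)·9 + (8/3)·11.55) / (1/9 + 8/3) = 31.8/(25/9) = 11.4480.

μ̂_MAP = 11.4480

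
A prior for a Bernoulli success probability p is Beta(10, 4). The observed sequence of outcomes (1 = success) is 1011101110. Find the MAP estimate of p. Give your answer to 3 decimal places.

Prior: Beta(10, 4).
Data: 7 successes in 10 trials (from the sequence). The binomial likelihood contributes p^7(1−p)^3, so the posterior is Beta(10+7, 4+3) = Beta(17, 7).
For Beta(a, b) with a, b > 1 the mode is (a−1)/(a+b−2) = 16/22 ≈ 0.727.

p̂_MAP = 0.727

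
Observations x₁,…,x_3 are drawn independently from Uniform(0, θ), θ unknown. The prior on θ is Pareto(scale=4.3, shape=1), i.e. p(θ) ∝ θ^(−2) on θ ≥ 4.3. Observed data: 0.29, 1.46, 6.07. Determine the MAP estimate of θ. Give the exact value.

The Uniform(0, θ) likelihood is θ^(−n) for θ ≥ max(xᵢ), zero otherwise. Here max(xᵢ) = 6.07.
Posterior ∝ θ^(−2) · θ^(−3) = θ^(−5) on θ ≥ max(4.3, 6.07) = 6.07.
This density is strictly decreasing in θ, so the posterior mode lies at the lower boundary of the support.

θ̂_MAP = 6.07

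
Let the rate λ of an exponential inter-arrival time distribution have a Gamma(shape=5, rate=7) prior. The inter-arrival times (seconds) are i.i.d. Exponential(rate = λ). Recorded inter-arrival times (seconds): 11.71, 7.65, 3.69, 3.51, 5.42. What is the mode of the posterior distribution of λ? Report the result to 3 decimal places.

λ̂_MAP = 0.231

The Exponential(rate=λ) likelihood is ∝ λ^n e^(−λΣtᵢ). Here n = 5 and Σtᵢ = 11.71 + 7.65 + 3.69 + 3.51 + 5.42 = 31.98.
Posterior ∝ λ^4e^(−7λ) · λ^5e^(−31.98λ) = λ^9e^(−38.98λ), i.e. Gamma(10, 38.98).
Mode = (a−1)/b = 9/38.98 ≈ 0.231.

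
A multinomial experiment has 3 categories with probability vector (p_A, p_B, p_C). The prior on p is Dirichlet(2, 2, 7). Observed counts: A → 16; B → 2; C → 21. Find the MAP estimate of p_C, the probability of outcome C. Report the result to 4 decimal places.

MAP estimate of p_C = 0.5745

The posterior is Dirichlet(αᵢ + nᵢ) = Dirichlet(18, 4, 28).
For a Dirichlet(a₁,…,a_K) with all aᵢ > 1, the mode has j-th component (aⱼ − 1)/(Σaᵢ − K).
Here Σaᵢ = 50 and K = 3, so p_C = (28 − 1)/(50 − 3) = 27/47 ≈ 0.5745.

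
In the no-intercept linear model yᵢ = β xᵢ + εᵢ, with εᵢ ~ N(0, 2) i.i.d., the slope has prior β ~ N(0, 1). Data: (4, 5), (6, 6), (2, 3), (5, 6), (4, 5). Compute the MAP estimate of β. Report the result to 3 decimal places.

log p(β | y) = −Σ(yᵢ − βxᵢ)²/(2·2) − β²/(2·1) + const.
Setting the derivative to zero: Σxᵢ(yᵢ − βxᵢ)/2 − β/1 = 0, so β = Σxᵢyᵢ / (Σxᵢ² + σ²/τ²).
Σxᵢyᵢ = 4·5 + 6·6 + 2·3 + 5·6 + 4·5 = 112; Σxᵢ² = 97; σ²/τ² = 2.
β̂_MAP = 112 / (97 + 2) = 112/99 ≈ 1.131.

β̂_MAP = 1.131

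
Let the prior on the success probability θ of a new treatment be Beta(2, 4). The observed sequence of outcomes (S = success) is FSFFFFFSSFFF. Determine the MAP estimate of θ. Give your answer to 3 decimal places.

Prior: Beta(2, 4).
Data: 3 successes in 12 trials (from the sequence). The binomial likelihood contributes θ^3(1−θ)^9, so the posterior is Beta(2+3, 4+9) = Beta(5, 13).
For Beta(a, b) with a, b > 1 the mode is (a−1)/(a+b−2) = 4/16 ≈ 0.250.

θ̂_MAP = 0.250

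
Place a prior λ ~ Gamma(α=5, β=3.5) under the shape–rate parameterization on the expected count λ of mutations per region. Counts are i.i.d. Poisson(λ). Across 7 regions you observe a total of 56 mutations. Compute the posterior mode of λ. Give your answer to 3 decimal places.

λ̂_MAP = 5.714

Σxᵢ = 56, n = 7.
Posterior ∝ λ^4e^(−3.5λ) · λ^56e^(−7λ) = λ^60e^(−10.5λ), i.e. Gamma(shape=61, rate=10.5).
The mode of a Gamma(a, b) with a ≥ 1 (shape–rate) is (a−1)/b = 60/10.5 ≈ 5.714.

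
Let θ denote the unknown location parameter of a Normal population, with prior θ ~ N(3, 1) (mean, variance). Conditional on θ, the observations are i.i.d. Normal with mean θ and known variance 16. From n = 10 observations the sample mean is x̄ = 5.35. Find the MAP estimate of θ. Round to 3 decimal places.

θ̂_MAP = 3.904

n = 10, x̄ = 5.35.
For a Normal prior and Normal likelihood with known variance, the posterior is Normal; its mode equals its mean, the precision-weighted average.
Prior precision 1/σ₀² = 1/1 = 1; data precision n/σ² = 10/16 = 0.625.
θ̂ = (1·3 + 0.625·5.35) / (1 + 0.625) = 6.34375/1.625 = 203/52 ≈ 3.904.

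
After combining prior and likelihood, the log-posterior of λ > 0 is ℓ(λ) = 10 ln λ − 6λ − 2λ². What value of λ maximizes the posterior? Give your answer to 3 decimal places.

ℓ'(λ) = 10/λ − 6 − 4λ. Setting this to zero and multiplying by λ: 4λ² + 6λ − 10 = 0.
λ = (−6 + √(6² + 4·4·10)) / (2·4) = (−6 + √196) / 8 = (−6 + 14)/8 = 1.
ℓ''(λ) = −10/λ² − 4 < 0, confirming a maximum.

λ̂_MAP = 1.000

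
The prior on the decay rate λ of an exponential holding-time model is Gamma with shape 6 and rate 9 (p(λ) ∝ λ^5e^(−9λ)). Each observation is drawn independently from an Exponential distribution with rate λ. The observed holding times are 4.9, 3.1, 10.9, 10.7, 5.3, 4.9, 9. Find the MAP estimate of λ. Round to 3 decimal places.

The Exponential(rate=λ) likelihood is ∝ λ^n e^(−λΣtᵢ). Here n = 7 and Σtᵢ = 4.9 + 3.1 + 10.9 + 10.7 + 5.3 + 4.9 + 9 = 48.8.
Posterior ∝ λ^5e^(−9λ) · λ^7e^(−48.8λ) = λ^12e^(−57.8λ), i.e. Gamma(13, 57.8).
Mode = (a−1)/b = 12/57.8 ≈ 0.208.

λ̂_MAP = 0.208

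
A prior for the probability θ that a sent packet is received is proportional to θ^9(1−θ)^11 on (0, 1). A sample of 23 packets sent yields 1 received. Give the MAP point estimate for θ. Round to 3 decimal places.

The prior density ∝ θ^9(1−θ)^11 is the kernel of Beta(10, 12).
Data: 1 success in 23 trials. The binomial likelihood contributes θ(1−θ)^22, so the posterior is Beta(10+1, 12+22) = Beta(11, 34).
For Beta(a, b) with a, b > 1 the mode is (a−1)/(a+b−2) = 10/43 ≈ 0.233.

θ̂_MAP = 0.233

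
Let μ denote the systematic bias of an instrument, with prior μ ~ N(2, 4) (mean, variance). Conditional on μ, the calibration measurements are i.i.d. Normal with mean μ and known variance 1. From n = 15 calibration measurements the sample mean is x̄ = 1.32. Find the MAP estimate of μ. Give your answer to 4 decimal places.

μ̂_MAP = 1.3311

n = 15, x̄ = 1.32.
For a Normal prior and Normal likelihood with known variance, the posterior is Normal; its mode equals its mean, the precision-weighted average.
Prior precision 1/σ₀² = 1/4 = 0.25; data precision n/σ² = 15/1 = 15.
μ̂ = (0.25·2 + 15·1.32) / (0.25 + 15) = 20.3/15.25 = 406/305 ≈ 1.3311.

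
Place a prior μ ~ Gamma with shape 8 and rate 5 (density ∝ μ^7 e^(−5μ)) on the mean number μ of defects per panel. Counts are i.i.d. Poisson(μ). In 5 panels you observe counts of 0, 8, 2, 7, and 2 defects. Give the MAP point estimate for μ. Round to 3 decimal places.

μ̂_MAP = 2.600

Σxᵢ = 0+8+2+7+2 = 19, with n = 5.
Posterior ∝ μ^7e^(−5μ) · μ^19e^(−5μ) = μ^26e^(−10μ), i.e. Gamma(shape=27, rate=10).
The mode of a Gamma(a, b) with a ≥ 1 (shape–rate) is (a−1)/b = 26/10 ≈ 2.600.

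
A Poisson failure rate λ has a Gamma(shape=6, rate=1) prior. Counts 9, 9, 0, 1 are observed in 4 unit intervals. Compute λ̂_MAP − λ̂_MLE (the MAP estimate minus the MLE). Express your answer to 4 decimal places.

Σxᵢ = 19. Posterior is Gamma(25, 5); MAP = (25−1)/5 = 24/5 ≈ 4.80000.
MLE = x̄ = 19/4 ≈ 4.75000.
Difference = 24/5 − 19/4 = 1/20 ≈ 0.0500.

MAP − MLE = 0.0500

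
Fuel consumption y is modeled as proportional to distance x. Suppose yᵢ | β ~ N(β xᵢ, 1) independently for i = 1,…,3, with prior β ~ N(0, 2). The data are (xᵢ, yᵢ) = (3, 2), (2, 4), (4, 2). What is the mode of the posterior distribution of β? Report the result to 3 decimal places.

β̂_MAP = 0.746

log p(β | y) = −Σ(yᵢ − βxᵢ)²/(2·1) − β²/(2·2) + const.
Setting the derivative to zero: Σxᵢ(yᵢ − βxᵢ)/1 − β/2 = 0, so β = Σxᵢyᵢ / (Σxᵢ² + σ²/τ²).
Σxᵢyᵢ = 3·2 + 2·4 + 4·2 = 22; Σxᵢ² = 29; σ²/τ² = 0.5.
β̂_MAP = 22 / (29 + 0.5) = 22/29.5 ≈ 0.746.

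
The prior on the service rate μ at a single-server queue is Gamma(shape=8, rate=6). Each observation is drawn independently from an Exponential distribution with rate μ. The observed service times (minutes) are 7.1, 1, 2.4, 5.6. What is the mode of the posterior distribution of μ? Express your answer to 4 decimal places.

The Exponential(rate=μ) likelihood is ∝ μ^n e^(−μΣtᵢ). Here n = 4 and Σtᵢ = 7.1 + 1 + 2.4 + 5.6 = 16.1.
Posterior ∝ μ^7e^(−6μ) · μ^4e^(−16.1μ) = μ^11e^(−22.1μ), i.e. Gamma(12, 22.1).
Mode = (a−1)/b = 11/22.1 ≈ 0.4977.

μ̂_MAP = 0.4977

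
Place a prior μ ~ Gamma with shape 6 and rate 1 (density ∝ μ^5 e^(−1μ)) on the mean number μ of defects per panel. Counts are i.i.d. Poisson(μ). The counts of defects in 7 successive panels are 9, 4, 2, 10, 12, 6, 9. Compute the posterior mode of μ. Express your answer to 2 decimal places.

Σxᵢ = 9+4+2+10+12+6+9 = 52, with n = 7.
Posterior ∝ μ^5e^(−1μ) · μ^52e^(−7μ) = μ^57e^(−8μ), i.e. Gamma(shape=58, rate=8).
The mode of a Gamma(a, b) with a ≥ 1 (shape–rate) is (a−1)/b = 57/8 ≈ 7.13.

μ̂_MAP = 7.13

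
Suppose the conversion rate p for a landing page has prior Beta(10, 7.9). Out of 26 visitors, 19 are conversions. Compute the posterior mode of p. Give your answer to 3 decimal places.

Prior: Beta(10, 7.9).
Data: 19 successes in 26 trials. The binomial likelihood contributes p^19(1−p)^7, so the posterior is Beta(10+19, 7.9+7) = Beta(29, 14.9).
For Beta(a, b) with a, b > 1 the mode is (a−1)/(a+b−2) = 28/41.9 ≈ 0.668.

p̂_MAP = 0.668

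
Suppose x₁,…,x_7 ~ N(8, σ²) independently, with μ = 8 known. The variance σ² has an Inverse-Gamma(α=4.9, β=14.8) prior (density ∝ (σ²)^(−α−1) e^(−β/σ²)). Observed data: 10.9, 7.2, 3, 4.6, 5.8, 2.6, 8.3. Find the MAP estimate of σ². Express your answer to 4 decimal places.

σ̂²_MAP = 5.8138

Sum of squared deviations about the known mean: SS = (10.9−8)² + (7.2−8)² + (3−8)² + (4.6−8)² + (5.8−8)² + (2.6−8)² + (8.3−8)² = 79.7.
The Normal likelihood contributes (σ²)^(−n/2) exp(−SS/(2σ²)), so the posterior is Inverse-Gamma(α + n/2, β + SS/2) = Inverse-Gamma(8.4, 54.65).
The mode of Inverse-Gamma(a, b) is b/(a+1) = 54.65/9.4 ≈ 5.8138.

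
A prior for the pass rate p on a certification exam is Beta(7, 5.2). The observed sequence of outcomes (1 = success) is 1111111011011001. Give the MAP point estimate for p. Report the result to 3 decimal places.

p̂_MAP = 0.687

Prior: Beta(7, 5.2).
Data: 12 successes in 16 trials (from the sequence). The binomial likelihood contributes p^12(1−p)^4, so the posterior is Beta(7+12, 5.2+4) = Beta(19, 9.2).
For Beta(a, b) with a, b > 1 the mode is (a−1)/(a+b−2) = 18/26.2 ≈ 0.687.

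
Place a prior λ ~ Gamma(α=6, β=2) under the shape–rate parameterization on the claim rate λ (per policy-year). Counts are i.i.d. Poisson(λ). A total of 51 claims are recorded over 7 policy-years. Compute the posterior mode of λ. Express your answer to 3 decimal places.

λ̂_MAP = 6.222

Σxᵢ = 51, n = 7.
Posterior ∝ λ^5e^(−2λ) · λ^51e^(−7λ) = λ^56e^(−9λ), i.e. Gamma(shape=57, rate=9).
The mode of a Gamma(a, b) with a ≥ 1 (shape–rate) is (a−1)/b = 56/9 ≈ 6.222.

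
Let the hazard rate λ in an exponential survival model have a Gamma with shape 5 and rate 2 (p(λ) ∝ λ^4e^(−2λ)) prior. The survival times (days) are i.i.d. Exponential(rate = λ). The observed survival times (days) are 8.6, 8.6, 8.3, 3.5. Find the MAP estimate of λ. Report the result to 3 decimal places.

λ̂_MAP = 0.258

The Exponential(rate=λ) likelihood is ∝ λ^n e^(−λΣtᵢ). Here n = 4 and Σtᵢ = 8.6 + 8.6 + 8.3 + 3.5 = 29.
Posterior ∝ λ^4e^(−2λ) · λ^4e^(−29λ) = λ^8e^(−31λ), i.e. Gamma(9, 31).
Mode = (a−1)/b = 8/31 ≈ 0.258.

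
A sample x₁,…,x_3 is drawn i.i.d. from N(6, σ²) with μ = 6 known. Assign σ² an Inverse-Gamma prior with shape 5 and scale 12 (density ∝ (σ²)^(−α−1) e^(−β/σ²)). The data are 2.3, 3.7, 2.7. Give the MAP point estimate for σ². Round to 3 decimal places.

σ̂²_MAP = 3.591

Sum of squared deviations about the known mean: SS = (2.3−6)² + (3.7−6)² + (2.7−6)² = 29.87.
The Normal likelihood contributes (σ²)^(−n/2) exp(−SS/(2σ²)), so the posterior is Inverse-Gamma(α + n/2, β + SS/2) = Inverse-Gamma(6.5, 26.935).
The mode of Inverse-Gamma(a, b) is b/(a+1) = 26.935/7.5 ≈ 3.591.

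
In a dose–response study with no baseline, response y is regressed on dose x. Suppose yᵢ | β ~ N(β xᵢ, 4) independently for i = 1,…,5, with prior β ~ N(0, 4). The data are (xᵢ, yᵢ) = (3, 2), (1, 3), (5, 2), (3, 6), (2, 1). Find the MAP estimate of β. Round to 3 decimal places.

β̂_MAP = 0.796

log p(β | y) = −Σ(yᵢ − βxᵢ)²/(2·4) − β²/(2·4) + const.
Setting the derivative to zero: Σxᵢ(yᵢ − βxᵢ)/4 − β/4 = 0, so β = Σxᵢyᵢ / (Σxᵢ² + σ²/τ²).
Σxᵢyᵢ = 3·2 + 1·3 + 5·2 + 3·6 + 2·1 = 39; Σxᵢ² = 48; σ²/τ² = 1.
β̂_MAP = 39 / (48 + 1) = 39/49 ≈ 0.796.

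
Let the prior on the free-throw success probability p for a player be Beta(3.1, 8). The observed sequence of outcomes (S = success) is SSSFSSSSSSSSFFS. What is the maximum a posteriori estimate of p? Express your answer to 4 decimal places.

p̂_MAP = 0.5851

Prior: Beta(3.1, 8).
Data: 12 successes in 15 trials (from the sequence). The binomial likelihood contributes p^12(1−p)^3, so the posterior is Beta(3.1+12, 8+3) = Beta(15.1, 11).
For Beta(a, b) with a, b > 1 the mode is (a−1)/(a+b−2) = 14.1/24.1 ≈ 0.5851.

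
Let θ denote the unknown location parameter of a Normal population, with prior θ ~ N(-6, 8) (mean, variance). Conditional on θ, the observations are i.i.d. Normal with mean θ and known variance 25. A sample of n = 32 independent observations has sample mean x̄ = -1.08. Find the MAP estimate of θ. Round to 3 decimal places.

θ̂_MAP = -1.518

n = 32, x̄ = -1.08.
For a Normal prior and Normal likelihood with known variance, the posterior is Normal; its mode equals its mean, the precision-weighted average.
Prior precision 1/σ₀² = 1/8 = 0.125; data precision n/σ² = 32/25 = 1.28.
θ̂ = (0.125·(-6) + 1.28·(-1.08)) / (0.125 + 1.28) = (-2.1324)/1.405 = -10662/7025 ≈ -1.518.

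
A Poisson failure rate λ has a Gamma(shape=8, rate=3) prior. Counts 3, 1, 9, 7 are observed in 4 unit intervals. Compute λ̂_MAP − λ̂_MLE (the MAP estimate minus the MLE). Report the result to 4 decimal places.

Σxᵢ = 20. Posterior is Gamma(28, 7); MAP = (28−1)/7 = 27/7 ≈ 3.85714.
MLE = x̄ = 20/4 ≈ 5.00000.
Difference = 27/7 − 20/4 = -8/7 ≈ -1.1429.

MAP − MLE = -1.1429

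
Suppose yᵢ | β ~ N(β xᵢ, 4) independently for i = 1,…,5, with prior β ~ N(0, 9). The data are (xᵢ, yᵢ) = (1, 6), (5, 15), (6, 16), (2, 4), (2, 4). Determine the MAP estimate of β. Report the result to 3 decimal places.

log p(β | y) = −Σ(yᵢ − βxᵢ)²/(2·4) − β²/(2·9) + const.
Setting the derivative to zero: Σxᵢ(yᵢ − βxᵢ)/4 − β/9 = 0, so β = Σxᵢyᵢ / (Σxᵢ² + σ²/τ²).
Σxᵢyᵢ = 1·6 + 5·15 + 6·16 + 2·4 + 2·4 = 193; Σxᵢ² = 70; σ²/τ² = 4/9.
β̂_MAP = 193 / (70 + 4/9) = 193/(634/9) = 1737/634 ≈ 2.740.

β̂_MAP = 2.740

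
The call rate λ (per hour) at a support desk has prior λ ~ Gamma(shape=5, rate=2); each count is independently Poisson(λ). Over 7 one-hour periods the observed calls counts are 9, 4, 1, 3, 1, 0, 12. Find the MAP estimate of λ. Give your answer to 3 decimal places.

λ̂_MAP = 3.778

Σxᵢ = 9+4+1+3+1+0+12 = 30, with n = 7.
Posterior ∝ λ^4e^(−2λ) · λ^30e^(−7λ) = λ^34e^(−9λ), i.e. Gamma(shape=35, rate=9).
The mode of a Gamma(a, b) with a ≥ 1 (shape–rate) is (a−1)/b = 34/9 ≈ 3.778.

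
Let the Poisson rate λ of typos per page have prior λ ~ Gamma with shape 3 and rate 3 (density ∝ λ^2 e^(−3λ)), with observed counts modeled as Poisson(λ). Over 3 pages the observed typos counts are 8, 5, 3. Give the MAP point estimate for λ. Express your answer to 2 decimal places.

λ̂_MAP = 3.00

Σxᵢ = 8+5+3 = 16, with n = 3.
Posterior ∝ λ^2e^(−3λ) · λ^16e^(−3λ) = λ^18e^(−6λ), i.e. Gamma(shape=19, rate=6).
The mode of a Gamma(a, b) with a ≥ 1 (shape–rate) is (a−1)/b = 18/6 ≈ 3.00.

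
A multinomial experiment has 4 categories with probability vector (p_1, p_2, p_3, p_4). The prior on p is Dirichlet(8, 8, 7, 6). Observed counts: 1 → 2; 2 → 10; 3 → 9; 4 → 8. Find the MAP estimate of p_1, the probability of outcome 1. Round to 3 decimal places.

MAP estimate: 0.167

The posterior is Dirichlet(αᵢ + nᵢ) = Dirichlet(10, 18, 16, 14).
For a Dirichlet(a₁,…,a_K) with all aᵢ > 1, the mode has j-th component (aⱼ − 1)/(Σaᵢ − K).
Here Σaᵢ = 58 and K = 4, so p_1 = (10 − 1)/(58 − 4) = 9/54 ≈ 0.167.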